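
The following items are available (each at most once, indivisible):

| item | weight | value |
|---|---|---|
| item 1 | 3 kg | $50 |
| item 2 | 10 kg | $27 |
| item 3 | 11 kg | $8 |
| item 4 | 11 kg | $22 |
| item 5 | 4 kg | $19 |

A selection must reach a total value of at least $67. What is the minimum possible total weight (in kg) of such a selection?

7

Subsets with value ≥ 67, sorted by total weight:
- item 1+item 5: weight 7, value 69
- item 1+item 2: weight 13, value 77
- item 1+item 4: weight 14, value 72
- item 1+item 2+item 5: weight 17, value 96
Minimum weight: 7 kg.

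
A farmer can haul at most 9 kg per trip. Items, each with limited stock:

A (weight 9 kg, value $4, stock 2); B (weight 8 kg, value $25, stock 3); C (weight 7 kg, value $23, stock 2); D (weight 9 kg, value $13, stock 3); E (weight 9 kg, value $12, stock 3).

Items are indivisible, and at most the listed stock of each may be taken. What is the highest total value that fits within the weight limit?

Top feasible selections:
- 1×B: weight 8, value 25
- 1×C: weight 7, value 23
Best: $25.

$25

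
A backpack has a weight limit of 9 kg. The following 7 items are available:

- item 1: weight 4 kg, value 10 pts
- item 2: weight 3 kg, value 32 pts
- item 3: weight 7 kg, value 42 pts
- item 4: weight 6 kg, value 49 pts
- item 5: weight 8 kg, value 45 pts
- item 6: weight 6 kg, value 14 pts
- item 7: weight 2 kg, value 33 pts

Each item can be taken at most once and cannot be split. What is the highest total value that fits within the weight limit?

This is a 0/1 knapsack; check combinations near the capacity.
- item 4+item 7: weight 6+2=8, value 49+33=82
- item 2+item 4: weight 3+6=9, value 32+49=81
- item 1+item 2+item 7: weight 4+3+2=9, value 10+32+33=75
Best: 82 pts.

82 pts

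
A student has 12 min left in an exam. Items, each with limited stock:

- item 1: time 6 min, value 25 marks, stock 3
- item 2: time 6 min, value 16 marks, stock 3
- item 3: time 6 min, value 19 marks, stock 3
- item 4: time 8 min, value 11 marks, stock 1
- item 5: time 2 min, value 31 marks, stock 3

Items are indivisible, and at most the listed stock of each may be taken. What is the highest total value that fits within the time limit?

Top feasible selections:
- 1×item 1 + 3×item 5: time 12, value 118
- 1×item 3 + 3×item 5: time 12, value 112
Best: 118 marks.

118 marks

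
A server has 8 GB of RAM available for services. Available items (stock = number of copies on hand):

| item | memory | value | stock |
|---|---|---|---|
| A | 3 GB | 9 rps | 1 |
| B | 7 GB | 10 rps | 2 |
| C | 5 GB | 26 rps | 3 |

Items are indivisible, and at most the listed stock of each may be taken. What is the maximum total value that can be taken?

35 rps

Top feasible selections:
- 1×A + 1×C: memory 8, value 35
- 1×C: memory 5, value 26
Best: 35 rps.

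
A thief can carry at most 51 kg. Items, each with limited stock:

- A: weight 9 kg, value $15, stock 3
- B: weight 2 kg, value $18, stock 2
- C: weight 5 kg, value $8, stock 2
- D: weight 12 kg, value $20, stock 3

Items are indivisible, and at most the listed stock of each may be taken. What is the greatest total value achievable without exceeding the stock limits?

$114

Top feasible selections:
- 2×A + 2×B + 1×C + 2×D: weight 51, value 114
- 2×B + 2×C + 3×D: weight 50, value 112
- 1×A + 2×B + 3×D: weight 49, value 111
- 3×A + 2×B + 1×C + 1×D: weight 48, value 109
Best: $114.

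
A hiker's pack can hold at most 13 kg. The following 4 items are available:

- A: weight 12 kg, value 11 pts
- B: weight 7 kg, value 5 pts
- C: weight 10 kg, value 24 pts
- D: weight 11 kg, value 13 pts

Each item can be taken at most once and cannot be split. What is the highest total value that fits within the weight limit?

24 pts

Check high-value combinations within 13 kg:
- C: weight 10, value 24
- D: weight 11, value 13
- A: weight 12, value 11
- B: weight 7, value 5
Best: 24 pts.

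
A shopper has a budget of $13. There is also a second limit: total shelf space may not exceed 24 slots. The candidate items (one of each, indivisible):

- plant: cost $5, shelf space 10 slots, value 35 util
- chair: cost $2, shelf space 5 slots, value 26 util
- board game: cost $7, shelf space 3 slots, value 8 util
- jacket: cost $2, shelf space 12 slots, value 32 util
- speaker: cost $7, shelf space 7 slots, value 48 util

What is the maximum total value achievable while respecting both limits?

Feasible sets respecting both limits:
- chair+jacket+speaker: cost 11, shelf space 24, value 106
- plant+speaker: cost 12, shelf space 17, value 83
- jacket+speaker: cost 9, shelf space 19, value 80
- chair+speaker: cost 9, shelf space 12, value 74
Best: 106 util.

106 util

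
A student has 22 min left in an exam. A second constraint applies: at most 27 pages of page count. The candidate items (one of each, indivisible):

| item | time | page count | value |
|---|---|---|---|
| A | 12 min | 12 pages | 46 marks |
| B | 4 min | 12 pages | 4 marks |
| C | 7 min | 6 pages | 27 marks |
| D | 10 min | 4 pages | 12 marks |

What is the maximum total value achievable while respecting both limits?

Feasible sets respecting both limits:
- A+C: time 19, page count 18, value 73
- A+D: time 22, page count 16, value 58
- A+B: time 16, page count 24, value 50
- A: time 12, page count 12, value 46
Best: 73 marks.

73 marks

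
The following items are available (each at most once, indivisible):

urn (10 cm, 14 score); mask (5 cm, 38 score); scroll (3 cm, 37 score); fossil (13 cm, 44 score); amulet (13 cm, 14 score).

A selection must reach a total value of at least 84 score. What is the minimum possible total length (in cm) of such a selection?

18

Subsets with value ≥ 84, sorted by total length:
- urn+mask+scroll: length 18, value 89
- mask+scroll+fossil: length 21, value 119
- mask+scroll+amulet: length 21, value 89
Minimum length: 18 cm.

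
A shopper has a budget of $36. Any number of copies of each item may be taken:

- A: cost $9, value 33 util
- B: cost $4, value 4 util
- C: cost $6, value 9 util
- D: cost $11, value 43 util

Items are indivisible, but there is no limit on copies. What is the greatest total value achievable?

Best value-per-unit is D at 43/11; filling with it alone gives 3×43 = 129.
Optimal mix: 4×A → cost 36, value 132.

132 util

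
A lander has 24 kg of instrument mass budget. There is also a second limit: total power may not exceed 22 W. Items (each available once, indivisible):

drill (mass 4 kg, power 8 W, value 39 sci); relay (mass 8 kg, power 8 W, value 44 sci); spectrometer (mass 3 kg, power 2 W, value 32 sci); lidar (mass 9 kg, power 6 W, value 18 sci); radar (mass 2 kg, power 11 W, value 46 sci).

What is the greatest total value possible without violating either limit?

Feasible sets respecting both limits:
- relay+spectrometer+radar: mass 13, power 21, value 122
- drill+spectrometer+radar: mass 9, power 21, value 117
- drill+relay+spectrometer: mass 15, power 18, value 115
- drill+relay+lidar: mass 21, power 22, value 101
Best: 122 sci.

122 sci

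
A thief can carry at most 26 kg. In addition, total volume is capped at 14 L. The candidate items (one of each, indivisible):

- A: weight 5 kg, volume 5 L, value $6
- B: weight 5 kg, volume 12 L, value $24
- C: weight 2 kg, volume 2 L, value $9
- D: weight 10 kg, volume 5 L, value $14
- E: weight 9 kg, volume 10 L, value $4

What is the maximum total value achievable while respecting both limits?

Feasible sets respecting both limits:
- B+C: weight 7, volume 14, value 33
- A+C+D: weight 17, volume 12, value 29
- B: weight 5, volume 12, value 24
Best: $33.

$33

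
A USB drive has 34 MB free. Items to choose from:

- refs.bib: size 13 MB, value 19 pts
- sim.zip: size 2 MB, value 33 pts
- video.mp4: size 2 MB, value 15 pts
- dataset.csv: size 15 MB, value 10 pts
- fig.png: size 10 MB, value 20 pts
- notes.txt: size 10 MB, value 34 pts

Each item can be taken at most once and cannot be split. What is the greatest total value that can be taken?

This is a 0/1 knapsack; check combinations near the capacity.
- sim.zip+video.mp4+fig.png+notes.txt: size 2+2+10+10=24, value 33+15+20+34=102
- refs.bib+sim.zip+video.mp4+notes.txt: size 13+2+2+10=27, value 19+33+15+34=101
- sim.zip+video.mp4+dataset.csv+notes.txt: size 2+2+15+10=29, value 33+15+10+34=92
Best: 102 pts.

102 pts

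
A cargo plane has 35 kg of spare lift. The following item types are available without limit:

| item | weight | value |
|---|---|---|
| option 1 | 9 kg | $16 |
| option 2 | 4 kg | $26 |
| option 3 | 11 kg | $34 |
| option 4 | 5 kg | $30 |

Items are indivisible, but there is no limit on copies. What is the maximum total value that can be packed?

$220

Best value-per-unit is option 2 at 26/4; filling with it alone gives 8×26 = 208.
Optimal mix: 5×option 2 + 3×option 4 → weight 35, value 220.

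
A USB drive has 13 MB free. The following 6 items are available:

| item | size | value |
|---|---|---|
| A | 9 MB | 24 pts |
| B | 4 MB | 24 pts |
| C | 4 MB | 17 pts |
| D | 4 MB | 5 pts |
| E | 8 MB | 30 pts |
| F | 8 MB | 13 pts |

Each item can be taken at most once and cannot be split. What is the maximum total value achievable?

54 pts

This is a 0/1 knapsack; check combinations near the capacity.
- B+E: size 4+8=12, value 24+30=54
- A+B: size 9+4=13, value 24+24=48
- C+E: size 4+8=12, value 17+30=47
- B+C+D: size 4+4+4=12, value 24+17+5=46
- B+C: size 4+4=8, value 24+17=41
Best: 54 pts.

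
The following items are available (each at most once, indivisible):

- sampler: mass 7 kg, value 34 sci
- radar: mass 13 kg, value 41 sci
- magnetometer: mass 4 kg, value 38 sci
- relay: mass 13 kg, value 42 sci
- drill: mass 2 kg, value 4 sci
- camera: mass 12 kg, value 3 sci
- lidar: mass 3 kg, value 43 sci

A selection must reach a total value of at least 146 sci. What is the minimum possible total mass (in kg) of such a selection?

Subsets with value ≥ 146, sorted by total mass:
- sampler+magnetometer+relay+lidar: mass 27, value 157
- sampler+radar+magnetometer+lidar: mass 27, value 156
- sampler+magnetometer+relay+drill+lidar: mass 29, value 161
- sampler+radar+magnetometer+drill+lidar: mass 29, value 160
Minimum mass: 27 kg.

27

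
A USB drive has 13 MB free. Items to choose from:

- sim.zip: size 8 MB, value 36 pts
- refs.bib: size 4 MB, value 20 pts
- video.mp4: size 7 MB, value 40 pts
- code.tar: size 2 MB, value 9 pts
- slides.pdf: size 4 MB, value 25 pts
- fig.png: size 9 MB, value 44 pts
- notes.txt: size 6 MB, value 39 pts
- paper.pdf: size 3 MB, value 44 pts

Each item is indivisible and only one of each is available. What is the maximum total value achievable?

This is a 0/1 knapsack; check combinations near the capacity.
- slides.pdf+notes.txt+paper.pdf: size 4+6+3=13, value 25+39+44=108
- refs.bib+notes.txt+paper.pdf: size 4+6+3=13, value 20+39+44=103
- refs.bib+code.tar+slides.pdf+paper.pdf: size 4+2+4+3=13, value 20+9+25+44=98
- video.mp4+code.tar+paper.pdf: size 7+2+3=12, value 40+9+44=93
Best: 108 pts.

108 pts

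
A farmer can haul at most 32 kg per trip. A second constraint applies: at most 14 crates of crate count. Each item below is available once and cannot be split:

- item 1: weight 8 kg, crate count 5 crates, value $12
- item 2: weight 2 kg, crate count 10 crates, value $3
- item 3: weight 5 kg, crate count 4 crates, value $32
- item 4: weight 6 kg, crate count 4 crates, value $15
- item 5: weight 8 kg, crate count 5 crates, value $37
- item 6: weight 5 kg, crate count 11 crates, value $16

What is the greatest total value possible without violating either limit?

$84

Feasible sets respecting both limits:
- item 3+item 4+item 5: weight 19, crate count 13, value 84
- item 1+item 3+item 5: weight 21, crate count 14, value 81
- item 3+item 5: weight 13, crate count 9, value 69
- item 1+item 4+item 5: weight 22, crate count 14, value 64
Best: $84.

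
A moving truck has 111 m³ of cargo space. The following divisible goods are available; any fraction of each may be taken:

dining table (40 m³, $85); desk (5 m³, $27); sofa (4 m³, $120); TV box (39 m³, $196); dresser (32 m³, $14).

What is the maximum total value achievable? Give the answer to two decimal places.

Take in order of value per unit:
- sofa (120/4 per unit): all 4 → value 120, running total 120.00
- desk (27/5 per unit): all 5 → value 27, running total 147.00
- TV box (196/39 per unit): all 39 → value 196, running total 343.00
- dining table (85/40 per unit): all 40 → value 85, running total 428.00
- dresser (14/32 per unit): 23 of 32 → value 23×14/32 = 10.0625, running total 438.06
Total 438.06.

438.06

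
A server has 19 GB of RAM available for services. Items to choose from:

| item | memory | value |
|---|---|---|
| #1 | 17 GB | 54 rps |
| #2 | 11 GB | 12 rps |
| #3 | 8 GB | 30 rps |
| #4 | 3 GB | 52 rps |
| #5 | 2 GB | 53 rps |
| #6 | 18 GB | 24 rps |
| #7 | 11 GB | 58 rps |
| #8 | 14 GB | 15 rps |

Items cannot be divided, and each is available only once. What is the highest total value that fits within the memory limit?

This is a 0/1 knapsack; check combinations near the capacity.
- #4+#5+#7: memory 3+2+11=16, value 52+53+58=163
- #3+#4+#5: memory 8+3+2=13, value 30+52+53=135
- #4+#5+#8: memory 3+2+14=19, value 52+53+15=120
- #2+#4+#5: memory 11+3+2=16, value 12+52+53=117
Best: 163 rps.

163 rps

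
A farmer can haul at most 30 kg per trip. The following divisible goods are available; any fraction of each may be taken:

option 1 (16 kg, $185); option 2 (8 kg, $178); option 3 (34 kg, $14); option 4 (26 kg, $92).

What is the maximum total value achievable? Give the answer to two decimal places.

384.23

Take in order of value per unit:
- option 2 (178/8 per unit): all 8 → value 178, running total 178.00
- option 1 (185/16 per unit): all 16 → value 185, running total 363.00
- option 4 (92/26 per unit): 6 of 26 → value 6×92/26 = 21.2308, running total 384.23
Total 384.23.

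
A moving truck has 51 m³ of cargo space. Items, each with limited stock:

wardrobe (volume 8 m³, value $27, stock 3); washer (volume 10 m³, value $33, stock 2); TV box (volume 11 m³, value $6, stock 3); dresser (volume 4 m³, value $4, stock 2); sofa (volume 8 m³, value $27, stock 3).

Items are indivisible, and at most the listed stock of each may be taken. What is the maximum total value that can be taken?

$168

Top feasible selections:
- 2×wardrobe + 1×washer + 3×sofa: volume 50, value 168
- 3×wardrobe + 1×washer + 2×sofa: volume 50, value 168
Best: $168.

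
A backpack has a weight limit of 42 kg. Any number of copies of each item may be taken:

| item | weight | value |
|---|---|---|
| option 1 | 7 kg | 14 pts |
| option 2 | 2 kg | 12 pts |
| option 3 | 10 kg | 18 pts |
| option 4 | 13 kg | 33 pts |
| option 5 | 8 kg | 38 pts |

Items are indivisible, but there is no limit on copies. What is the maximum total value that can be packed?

Best value-per-unit is option 2 at 12/2, and filling with it alone uses weight 21×2=42. No mix of the others beats 21×12 = 252.

252 pts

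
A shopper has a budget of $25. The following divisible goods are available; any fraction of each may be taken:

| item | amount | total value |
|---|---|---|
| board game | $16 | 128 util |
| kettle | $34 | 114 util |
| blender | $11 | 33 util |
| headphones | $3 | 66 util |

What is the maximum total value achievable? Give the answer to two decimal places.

214.12

Take in order of value per unit:
- headphones (66/3 per unit): all 3 → value 66, running total 66.00
- board game (128/16 per unit): all 16 → value 128, running total 194.00
- kettle (114/34 per unit): 6 of 34 → value 6×114/34 = 20.1176, running total 214.12
Total 214.12.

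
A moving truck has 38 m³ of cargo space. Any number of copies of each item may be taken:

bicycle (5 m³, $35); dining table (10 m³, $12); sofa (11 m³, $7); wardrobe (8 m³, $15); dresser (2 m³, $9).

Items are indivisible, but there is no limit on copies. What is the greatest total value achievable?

Best value-per-unit is bicycle at 35/5; filling with it alone gives 7×35 = 245.
Optimal mix: 7×bicycle + 1×dresser → volume 37, value 254.

$254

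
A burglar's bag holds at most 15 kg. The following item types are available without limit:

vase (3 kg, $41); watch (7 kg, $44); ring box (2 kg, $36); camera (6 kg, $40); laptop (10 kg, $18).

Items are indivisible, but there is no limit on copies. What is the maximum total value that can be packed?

$257

Best value-per-unit is ring box at 36/2; filling with it alone gives 7×36 = 252.
Optimal mix: 1×vase + 6×ring box → weight 15, value 257.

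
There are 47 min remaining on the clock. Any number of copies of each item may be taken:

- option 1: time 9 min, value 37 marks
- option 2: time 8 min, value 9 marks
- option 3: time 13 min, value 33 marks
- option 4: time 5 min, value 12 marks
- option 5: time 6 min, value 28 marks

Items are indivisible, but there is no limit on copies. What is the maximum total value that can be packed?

Best value-per-unit is option 5 at 28/6; filling with it alone gives 7×28 = 196.
Optimal mix: 1×option 4 + 7×option 5 → time 47, value 208.

208 marks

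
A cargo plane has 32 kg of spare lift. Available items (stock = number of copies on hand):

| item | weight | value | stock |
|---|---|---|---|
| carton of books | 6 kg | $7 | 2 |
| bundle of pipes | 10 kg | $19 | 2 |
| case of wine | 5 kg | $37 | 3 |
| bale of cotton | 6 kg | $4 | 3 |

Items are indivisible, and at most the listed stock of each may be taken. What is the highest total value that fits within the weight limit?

Top feasible selections:
- 1×carton of books + 1×bundle of pipes + 3×case of wine: weight 31, value 137
- 1×bundle of pipes + 3×case of wine + 1×bale of cotton: weight 31, value 134
- 1×bundle of pipes + 3×case of wine: weight 25, value 130
Best: $137.

$137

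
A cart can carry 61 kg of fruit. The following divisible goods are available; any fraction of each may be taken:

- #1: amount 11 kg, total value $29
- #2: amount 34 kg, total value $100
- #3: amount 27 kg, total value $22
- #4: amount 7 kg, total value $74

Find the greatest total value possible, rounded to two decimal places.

Take in order of value per unit:
- #4 (74/7 per unit): all 7 → value 74, running total 74.00
- #2 (100/34 per unit): all 34 → value 100, running total 174.00
- #1 (29/11 per unit): all 11 → value 29, running total 203.00
- #3 (22/27 per unit): 9 of 27 → value 9×22/27 = 7.3333, running total 210.33
Total 210.33.

210.33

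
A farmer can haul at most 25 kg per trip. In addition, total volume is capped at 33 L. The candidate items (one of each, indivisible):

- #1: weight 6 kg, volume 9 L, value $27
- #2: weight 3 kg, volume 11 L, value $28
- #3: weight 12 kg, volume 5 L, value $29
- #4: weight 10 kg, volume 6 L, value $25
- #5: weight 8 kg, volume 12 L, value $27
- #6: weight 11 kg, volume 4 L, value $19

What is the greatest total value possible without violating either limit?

Feasible sets respecting both limits:
- #1+#2+#3: weight 21, volume 25, value 84
- #2+#3+#5: weight 23, volume 28, value 84
- #2+#3+#4: weight 25, volume 22, value 82
Best: $84.

$84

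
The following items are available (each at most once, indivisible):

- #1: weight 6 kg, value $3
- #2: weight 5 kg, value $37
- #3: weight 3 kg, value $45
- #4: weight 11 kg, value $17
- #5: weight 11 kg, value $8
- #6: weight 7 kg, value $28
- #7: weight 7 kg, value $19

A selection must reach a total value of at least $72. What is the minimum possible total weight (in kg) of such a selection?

Subsets with value ≥ 72, sorted by total weight:
- #2+#3: weight 8, value 82
- #3+#6: weight 10, value 73
- #1+#2+#3: weight 14, value 85
Minimum weight: 8 kg.

8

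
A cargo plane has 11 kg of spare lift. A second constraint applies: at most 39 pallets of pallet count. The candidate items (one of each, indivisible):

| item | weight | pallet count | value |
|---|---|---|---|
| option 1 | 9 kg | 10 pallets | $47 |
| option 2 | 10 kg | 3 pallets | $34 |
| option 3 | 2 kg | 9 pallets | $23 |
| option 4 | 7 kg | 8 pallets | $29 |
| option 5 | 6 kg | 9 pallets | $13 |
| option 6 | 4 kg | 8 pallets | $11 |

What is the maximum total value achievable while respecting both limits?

$70

Feasible sets respecting both limits:
- option 1+option 3: weight 11, pallet count 19, value 70
- option 3+option 4: weight 9, pallet count 17, value 52
- option 1: weight 9, pallet count 10, value 47
- option 4+option 6: weight 11, pallet count 16, value 40
Best: $70.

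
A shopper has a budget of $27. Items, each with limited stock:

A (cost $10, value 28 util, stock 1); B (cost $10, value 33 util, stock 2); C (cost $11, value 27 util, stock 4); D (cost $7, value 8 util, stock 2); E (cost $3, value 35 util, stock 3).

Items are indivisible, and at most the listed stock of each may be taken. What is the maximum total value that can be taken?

146 util

Top feasible selections:
- 1×B + 1×D + 3×E: cost 26, value 146
- 1×A + 1×D + 3×E: cost 26, value 141
Best: 146 util.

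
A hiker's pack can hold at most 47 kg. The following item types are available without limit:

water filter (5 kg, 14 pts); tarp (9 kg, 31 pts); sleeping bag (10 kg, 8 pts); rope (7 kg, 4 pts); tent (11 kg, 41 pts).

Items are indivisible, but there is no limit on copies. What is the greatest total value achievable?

Best value-per-unit is tent at 41/11; filling with it alone gives 4×41 = 164.
Optimal mix: 1×water filter + 1×tarp + 3×tent → weight 47, value 168.

168 pts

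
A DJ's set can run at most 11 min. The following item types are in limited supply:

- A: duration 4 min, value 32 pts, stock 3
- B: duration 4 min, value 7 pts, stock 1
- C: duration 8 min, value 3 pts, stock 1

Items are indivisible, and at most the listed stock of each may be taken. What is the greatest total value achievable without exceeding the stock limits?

64 pts

Top feasible selections:
- 2×A: duration 8, value 64
- 1×A + 1×B: duration 8, value 39
Best: 64 pts.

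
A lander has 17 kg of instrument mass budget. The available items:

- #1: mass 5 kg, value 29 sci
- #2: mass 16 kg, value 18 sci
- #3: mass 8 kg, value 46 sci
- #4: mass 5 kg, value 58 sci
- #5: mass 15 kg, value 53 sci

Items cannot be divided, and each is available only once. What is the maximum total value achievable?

Check high-value combinations within 17 kg:
- #3+#4: mass 8+5=13, value 46+58=104
- #1+#4: mass 5+5=10, value 29+58=87
- #1+#3: mass 5+8=13, value 29+46=75
- #4: mass 5, value 58
- #5: mass 15, value 53
Best: 104 sci.

104 sci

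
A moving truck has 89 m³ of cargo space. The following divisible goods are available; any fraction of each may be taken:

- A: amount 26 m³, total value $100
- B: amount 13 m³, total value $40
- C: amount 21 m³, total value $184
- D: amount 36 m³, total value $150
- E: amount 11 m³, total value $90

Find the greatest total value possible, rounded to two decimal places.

Take in order of value per unit:
- C (184/21 per unit): all 21 → value 184, running total 184.00
- E (90/11 per unit): all 11 → value 90, running total 274.00
- D (150/36 per unit): all 36 → value 150, running total 424.00
- A (100/26 per unit): 21 of 26 → value 21×100/26 = 80.7692, running total 504.77
Total 504.77.

504.77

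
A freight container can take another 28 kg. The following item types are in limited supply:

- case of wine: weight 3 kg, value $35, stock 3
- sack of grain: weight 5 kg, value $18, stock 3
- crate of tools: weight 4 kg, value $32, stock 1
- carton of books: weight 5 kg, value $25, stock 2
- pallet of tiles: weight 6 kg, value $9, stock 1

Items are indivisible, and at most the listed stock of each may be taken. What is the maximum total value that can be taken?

$205

Top feasible selections:
- 3×case of wine + 1×sack of grain + 1×crate of tools + 2×carton of books: weight 28, value 205
- 3×case of wine + 2×sack of grain + 1×crate of tools + 1×carton of books: weight 28, value 198
- 3×case of wine + 3×sack of grain + 1×crate of tools: weight 28, value 191
- 3×case of wine + 1×crate of tools + 2×carton of books: weight 23, value 187
Best: $205.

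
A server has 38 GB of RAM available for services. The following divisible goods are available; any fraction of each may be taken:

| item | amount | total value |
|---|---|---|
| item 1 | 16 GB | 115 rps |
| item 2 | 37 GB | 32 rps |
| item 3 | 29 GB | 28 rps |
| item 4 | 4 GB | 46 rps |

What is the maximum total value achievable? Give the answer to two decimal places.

178.38

Take in order of value per unit:
- item 4 (46/4 per unit): all 4 → value 46, running total 46.00
- item 1 (115/16 per unit): all 16 → value 115, running total 161.00
- item 3 (28/29 per unit): 18 of 29 → value 18×28/29 = 17.3793, running total 178.38
Total 178.38.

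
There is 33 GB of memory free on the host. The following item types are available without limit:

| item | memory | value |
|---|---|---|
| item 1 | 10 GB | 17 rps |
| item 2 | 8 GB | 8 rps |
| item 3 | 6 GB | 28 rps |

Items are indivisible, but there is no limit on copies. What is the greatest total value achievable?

Best value-per-unit is item 3 at 28/6, and filling with it alone uses memory 5×6=30. No mix of the others beats 5×28 = 140.

140 rps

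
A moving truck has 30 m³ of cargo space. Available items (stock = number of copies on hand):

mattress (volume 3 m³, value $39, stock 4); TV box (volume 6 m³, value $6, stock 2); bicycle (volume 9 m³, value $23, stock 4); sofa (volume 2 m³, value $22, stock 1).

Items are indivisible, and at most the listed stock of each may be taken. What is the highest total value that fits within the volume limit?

Top feasible selections:
- 4×mattress + 1×TV box + 1×bicycle + 1×sofa: volume 29, value 207
- 4×mattress + 2×bicycle: volume 30, value 202
- 4×mattress + 1×bicycle + 1×sofa: volume 23, value 201
Best: $207.

$207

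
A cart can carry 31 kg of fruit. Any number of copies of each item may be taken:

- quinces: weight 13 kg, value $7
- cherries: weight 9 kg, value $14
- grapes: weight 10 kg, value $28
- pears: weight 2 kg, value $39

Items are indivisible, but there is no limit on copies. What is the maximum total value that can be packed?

$585

Best value-per-unit is pears at 39/2, and filling with it alone uses weight 15×2=30. No mix of the others beats 15×39 = 585.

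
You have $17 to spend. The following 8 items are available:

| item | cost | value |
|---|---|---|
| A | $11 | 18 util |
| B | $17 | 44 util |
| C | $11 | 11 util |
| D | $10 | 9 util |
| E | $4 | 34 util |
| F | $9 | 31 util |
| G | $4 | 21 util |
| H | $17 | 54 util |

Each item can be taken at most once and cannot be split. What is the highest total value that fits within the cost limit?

86 util

Check high-value combinations within $17:
- E+F+G: cost 4+9+4=17, value 34+31+21=86
- E+F: cost 4+9=13, value 34+31=65
- E+G: cost 4+4=8, value 34+21=55
Best: 86 util.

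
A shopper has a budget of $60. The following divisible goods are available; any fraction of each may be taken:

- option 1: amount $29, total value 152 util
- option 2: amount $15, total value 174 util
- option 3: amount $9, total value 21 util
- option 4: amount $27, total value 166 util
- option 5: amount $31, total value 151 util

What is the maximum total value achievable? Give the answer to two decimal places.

434.34

Take in order of value per unit:
- option 2 (174/15 per unit): all 15 → value 174, running total 174.00
- option 4 (166/27 per unit): all 27 → value 166, running total 340.00
- option 1 (152/29 per unit): 18 of 29 → value 18×152/29 = 94.3448, running total 434.34
Total 434.34.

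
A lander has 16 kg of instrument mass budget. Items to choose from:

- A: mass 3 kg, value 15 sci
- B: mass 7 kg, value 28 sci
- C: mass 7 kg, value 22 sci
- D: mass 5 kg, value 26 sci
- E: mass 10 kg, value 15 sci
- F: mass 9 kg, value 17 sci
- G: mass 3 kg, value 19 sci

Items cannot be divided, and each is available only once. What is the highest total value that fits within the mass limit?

73 sci

This is a 0/1 knapsack; check combinations near the capacity.
- B+D+G: mass 7+5+3=15, value 28+26+19=73
- A+B+D: mass 3+7+5=15, value 15+28+26=69
- C+D+G: mass 7+5+3=15, value 22+26+19=67
Best: 73 sci.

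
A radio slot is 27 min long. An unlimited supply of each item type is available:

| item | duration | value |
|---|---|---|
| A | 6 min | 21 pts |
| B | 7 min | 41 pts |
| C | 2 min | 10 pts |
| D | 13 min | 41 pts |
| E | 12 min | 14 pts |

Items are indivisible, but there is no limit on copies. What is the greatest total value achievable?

Best value-per-unit is B at 41/7; filling with it alone gives 3×41 = 123.
Optimal mix: 3×B + 3×C → duration 27, value 153.

153 pts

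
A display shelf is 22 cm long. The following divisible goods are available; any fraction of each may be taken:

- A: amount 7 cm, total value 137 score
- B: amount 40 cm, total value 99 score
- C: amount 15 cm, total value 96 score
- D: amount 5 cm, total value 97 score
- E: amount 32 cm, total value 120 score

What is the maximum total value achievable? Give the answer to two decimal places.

Take in order of value per unit:
- A (137/7 per unit): all 7 → value 137, running total 137.00
- D (97/5 per unit): all 5 → value 97, running total 234.00
- C (96/15 per unit): 10 of 15 → value 10×96/15 = 64.0000, running total 298.00
Total 298.00.

298.00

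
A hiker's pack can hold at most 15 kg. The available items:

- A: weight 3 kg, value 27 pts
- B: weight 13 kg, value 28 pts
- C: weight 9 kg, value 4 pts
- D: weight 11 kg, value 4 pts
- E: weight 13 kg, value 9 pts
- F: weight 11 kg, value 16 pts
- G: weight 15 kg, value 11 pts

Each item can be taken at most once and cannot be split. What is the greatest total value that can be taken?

Check high-value combinations within 15 kg:
- A+F: weight 3+11=14, value 27+16=43
- A+C: weight 3+9=12, value 27+4=31
- A+D: weight 3+11=14, value 27+4=31
- B: weight 13, value 28
- A: weight 3, value 27
Best: 43 pts.

43 pts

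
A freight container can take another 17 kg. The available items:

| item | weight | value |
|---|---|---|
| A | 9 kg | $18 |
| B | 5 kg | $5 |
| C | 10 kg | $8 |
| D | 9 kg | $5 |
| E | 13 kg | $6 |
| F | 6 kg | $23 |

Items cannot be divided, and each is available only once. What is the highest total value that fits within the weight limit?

$41

Check high-value combinations within 17 kg:
- A+F: weight 9+6=15, value 18+23=41
- C+F: weight 10+6=16, value 8+23=31
- B+F: weight 5+6=11, value 5+23=28
- D+F: weight 9+6=15, value 5+23=28
Best: $41.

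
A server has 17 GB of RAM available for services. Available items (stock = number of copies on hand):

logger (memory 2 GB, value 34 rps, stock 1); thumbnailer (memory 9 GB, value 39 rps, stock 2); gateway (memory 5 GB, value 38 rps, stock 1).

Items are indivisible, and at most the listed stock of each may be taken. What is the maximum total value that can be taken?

111 rps

Top feasible selections:
- 1×logger + 1×thumbnailer + 1×gateway: memory 16, value 111
- 1×thumbnailer + 1×gateway: memory 14, value 77
- 1×logger + 1×thumbnailer: memory 11, value 73
Best: 111 rps.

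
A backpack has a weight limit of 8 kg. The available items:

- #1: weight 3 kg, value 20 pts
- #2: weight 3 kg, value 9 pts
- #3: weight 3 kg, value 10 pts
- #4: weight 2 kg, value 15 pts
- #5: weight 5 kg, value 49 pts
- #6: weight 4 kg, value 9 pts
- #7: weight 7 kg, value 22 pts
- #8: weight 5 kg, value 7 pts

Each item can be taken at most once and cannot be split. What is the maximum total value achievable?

Check high-value combinations within 8 kg:
- #1+#5: weight 3+5=8, value 20+49=69
- #4+#5: weight 2+5=7, value 15+49=64
- #3+#5: weight 3+5=8, value 10+49=59
- #2+#5: weight 3+5=8, value 9+49=58
- #5: weight 5, value 49
Best: 69 pts.

69 pts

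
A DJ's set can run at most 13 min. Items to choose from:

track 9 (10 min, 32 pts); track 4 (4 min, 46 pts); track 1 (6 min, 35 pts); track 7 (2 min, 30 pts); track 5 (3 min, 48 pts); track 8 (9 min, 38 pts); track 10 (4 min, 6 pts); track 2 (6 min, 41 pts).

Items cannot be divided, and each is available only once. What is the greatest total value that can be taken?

135 pts

This is a 0/1 knapsack; check combinations near the capacity.
- track 4+track 5+track 2: duration 4+3+6=13, value 46+48+41=135
- track 4+track 7+track 5+track 10: duration 4+2+3+4=13, value 46+30+48+6=130
- track 4+track 1+track 5: duration 4+6+3=13, value 46+35+48=129
Best: 135 pts.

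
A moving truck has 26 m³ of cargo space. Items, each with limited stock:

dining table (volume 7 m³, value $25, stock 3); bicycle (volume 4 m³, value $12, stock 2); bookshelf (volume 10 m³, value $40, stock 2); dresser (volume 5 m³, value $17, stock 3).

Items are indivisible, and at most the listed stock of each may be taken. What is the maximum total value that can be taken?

Best selections within volume 26 and stock limits:
- 2×bookshelf + 1×dresser: volume 25, value 97
- 1×dining table + 1×bicycle + 1×bookshelf + 1×dresser: volume 26, value 94
- 1×bicycle + 2×bookshelf: volume 24, value 92
Best: $97.

$97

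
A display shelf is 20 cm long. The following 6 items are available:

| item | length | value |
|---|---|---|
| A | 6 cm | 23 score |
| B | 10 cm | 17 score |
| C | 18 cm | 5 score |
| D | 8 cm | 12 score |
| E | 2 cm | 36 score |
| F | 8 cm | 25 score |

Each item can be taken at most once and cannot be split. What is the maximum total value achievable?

Check high-value combinations within 20 cm:
- A+E+F: length 6+2+8=16, value 23+36+25=84
- B+E+F: length 10+2+8=20, value 17+36+25=78
- A+B+E: length 6+10+2=18, value 23+17+36=76
Best: 84 score.

84 score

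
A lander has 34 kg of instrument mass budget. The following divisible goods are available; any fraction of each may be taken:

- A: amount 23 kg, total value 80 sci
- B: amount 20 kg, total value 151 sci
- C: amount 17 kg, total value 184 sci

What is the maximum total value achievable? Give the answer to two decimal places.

Take in order of value per unit:
- C (184/17 per unit): all 17 → value 184, running total 184.00
- B (151/20 per unit): 17 of 20 → value 17×151/20 = 128.3500, running total 312.35
Total 312.35.

312.35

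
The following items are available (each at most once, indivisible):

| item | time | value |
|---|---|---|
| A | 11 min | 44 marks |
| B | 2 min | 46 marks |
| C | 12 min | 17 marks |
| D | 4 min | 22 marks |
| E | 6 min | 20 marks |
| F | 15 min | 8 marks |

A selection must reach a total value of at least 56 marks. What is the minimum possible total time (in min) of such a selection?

6

Subsets with value ≥ 56, sorted by total time:
- B+D: time 6, value 68
- B+E: time 8, value 66
Minimum time: 6 min.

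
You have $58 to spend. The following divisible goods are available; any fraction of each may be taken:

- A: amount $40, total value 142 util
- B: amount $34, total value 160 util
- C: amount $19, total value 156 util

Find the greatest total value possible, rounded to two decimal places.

Take in order of value per unit:
- C (156/19 per unit): all 19 → value 156, running total 156.00
- B (160/34 per unit): all 34 → value 160, running total 316.00
- A (142/40 per unit): 5 of 40 → value 5×142/40 = 17.7500, running total 333.75
Total 333.75.

333.75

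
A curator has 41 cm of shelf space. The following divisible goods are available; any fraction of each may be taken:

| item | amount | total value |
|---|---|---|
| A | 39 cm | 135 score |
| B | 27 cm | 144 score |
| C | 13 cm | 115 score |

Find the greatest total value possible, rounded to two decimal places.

262.46

Take in order of value per unit:
- C (115/13 per unit): all 13 → value 115, running total 115.00
- B (144/27 per unit): all 27 → value 144, running total 259.00
- A (135/39 per unit): 1 of 39 → value 1×135/39 = 3.4615, running total 262.46
Total 262.46.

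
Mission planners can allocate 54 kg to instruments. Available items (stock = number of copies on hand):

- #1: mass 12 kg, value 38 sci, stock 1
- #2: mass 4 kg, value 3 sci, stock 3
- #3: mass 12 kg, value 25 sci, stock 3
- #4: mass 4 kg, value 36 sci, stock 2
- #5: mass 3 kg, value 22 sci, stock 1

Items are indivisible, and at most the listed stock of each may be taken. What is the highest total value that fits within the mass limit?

185 sci

Best selections within mass 54 and stock limits:
- 1×#1 + 1×#2 + 2×#3 + 2×#4 + 1×#5: mass 51, value 185
- 1×#1 + 2×#3 + 2×#4 + 1×#5: mass 47, value 182
- 1×#2 + 3×#3 + 2×#4 + 1×#5: mass 51, value 172
- 3×#3 + 2×#4 + 1×#5: mass 47, value 169
Best: 185 sci.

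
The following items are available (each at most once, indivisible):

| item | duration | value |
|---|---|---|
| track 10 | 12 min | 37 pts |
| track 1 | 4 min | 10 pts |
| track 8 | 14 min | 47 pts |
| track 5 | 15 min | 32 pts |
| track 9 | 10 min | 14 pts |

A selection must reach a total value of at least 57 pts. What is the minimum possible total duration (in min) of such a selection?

Subsets with value ≥ 57, sorted by total duration:
- track 1+track 8: duration 18, value 57
- track 8+track 9: duration 24, value 61
- track 10+track 8: duration 26, value 84
Minimum duration: 18 min.

18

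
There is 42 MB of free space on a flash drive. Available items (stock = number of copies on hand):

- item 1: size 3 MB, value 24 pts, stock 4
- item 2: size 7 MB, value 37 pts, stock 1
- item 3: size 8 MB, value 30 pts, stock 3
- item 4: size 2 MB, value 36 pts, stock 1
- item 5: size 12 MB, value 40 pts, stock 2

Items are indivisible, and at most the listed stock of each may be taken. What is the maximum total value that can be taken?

239 pts

Top feasible selections:
- 4×item 1 + 1×item 2 + 1×item 3 + 1×item 4 + 1×item 5: size 41, value 239
- 3×item 1 + 1×item 2 + 3×item 3 + 1×item 4: size 42, value 235
Best: 239 pts.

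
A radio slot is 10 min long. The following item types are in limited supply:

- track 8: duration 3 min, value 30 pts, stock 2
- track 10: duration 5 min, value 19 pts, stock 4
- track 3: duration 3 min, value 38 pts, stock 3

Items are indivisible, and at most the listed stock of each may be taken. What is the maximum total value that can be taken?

Best selections within duration 10 and stock limits:
- 3×track 3: duration 9, value 114
- 1×track 8 + 2×track 3: duration 9, value 106
Best: 114 pts.

114 pts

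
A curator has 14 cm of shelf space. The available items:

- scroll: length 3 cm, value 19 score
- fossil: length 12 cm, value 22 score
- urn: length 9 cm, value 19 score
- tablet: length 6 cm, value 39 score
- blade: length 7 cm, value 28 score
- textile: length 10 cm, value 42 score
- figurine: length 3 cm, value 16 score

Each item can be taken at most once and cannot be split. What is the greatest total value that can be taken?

74 score

Check high-value combinations within 14 cm:
- scroll+tablet+figurine: length 3+6+3=12, value 19+39+16=74
- tablet+blade: length 6+7=13, value 39+28=67
- scroll+blade+figurine: length 3+7+3=13, value 19+28+16=63
Best: 74 score.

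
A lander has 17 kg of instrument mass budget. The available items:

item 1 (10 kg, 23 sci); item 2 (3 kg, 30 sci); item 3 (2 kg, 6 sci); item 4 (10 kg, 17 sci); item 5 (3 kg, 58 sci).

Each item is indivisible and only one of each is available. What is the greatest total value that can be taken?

111 sci

Check high-value combinations within 17 kg:
- item 1+item 2+item 5: mass 10+3+3=16, value 23+30+58=111
- item 2+item 4+item 5: mass 3+10+3=16, value 30+17+58=105
- item 2+item 3+item 5: mass 3+2+3=8, value 30+6+58=94
Best: 111 sci.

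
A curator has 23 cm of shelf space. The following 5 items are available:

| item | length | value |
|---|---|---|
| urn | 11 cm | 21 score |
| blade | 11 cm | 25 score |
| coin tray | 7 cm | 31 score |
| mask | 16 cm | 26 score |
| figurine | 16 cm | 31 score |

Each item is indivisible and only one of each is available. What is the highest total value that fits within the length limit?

62 score

Check high-value combinations within 23 cm:
- coin tray+figurine: length 7+16=23, value 31+31=62
- coin tray+mask: length 7+16=23, value 31+26=57
- blade+coin tray: length 11+7=18, value 25+31=56
- urn+coin tray: length 11+7=18, value 21+31=52
- urn+blade: length 11+11=22, value 21+25=46
Best: 62 score.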